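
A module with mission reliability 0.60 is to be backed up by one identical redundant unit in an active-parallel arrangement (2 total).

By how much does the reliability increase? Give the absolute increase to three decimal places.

R_before = 0.60
R_after = 1 − (1 − 0.60)^2 = 0.840
ΔR = 0.840 − 0.60 = 0.240

0.240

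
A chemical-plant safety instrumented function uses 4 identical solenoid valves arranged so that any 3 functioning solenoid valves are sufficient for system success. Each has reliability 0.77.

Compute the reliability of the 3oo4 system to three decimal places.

R = Σ_{i=3}^{4} C(4,i) p^i (1−p)^{4−i} with p = 0.77
C(4,3)·0.77^3·0.23^1 = 0.42001
C(4,4)·0.77^4·0.23^0 = 0.35153
Sum = 0.772

0.772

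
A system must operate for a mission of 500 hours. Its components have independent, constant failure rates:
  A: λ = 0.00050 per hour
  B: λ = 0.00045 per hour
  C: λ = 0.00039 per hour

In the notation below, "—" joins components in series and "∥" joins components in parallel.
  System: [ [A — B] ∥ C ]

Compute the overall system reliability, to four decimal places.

0.9330

R(A) = exp(−0.00050 × 500) = 0.778801
R(B) = exp(−0.00045 × 500) = 0.798516
R(C) = exp(−0.00039 × 500) = 0.822835
Series (A and B): 0.778801 × 0.798516 = 0.621885
Parallel ([0.621885] and C): 1 − (1 − 0.621885)(1 − 0.822835) = 0.9330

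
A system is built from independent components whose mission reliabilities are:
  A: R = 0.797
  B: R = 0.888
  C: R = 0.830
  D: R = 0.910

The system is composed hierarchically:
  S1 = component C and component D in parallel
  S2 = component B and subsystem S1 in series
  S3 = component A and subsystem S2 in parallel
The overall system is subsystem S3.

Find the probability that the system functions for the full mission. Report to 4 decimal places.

Parallel (C and D): 1 − (1 − 0.830000)(1 − 0.910000) = 0.984700
Series (B and [0.984700]): 0.888000 × 0.984700 = 0.874414
Parallel (A and [0.874414]): 1 − (1 − 0.797000)(1 − 0.874414) = 0.9745

0.9745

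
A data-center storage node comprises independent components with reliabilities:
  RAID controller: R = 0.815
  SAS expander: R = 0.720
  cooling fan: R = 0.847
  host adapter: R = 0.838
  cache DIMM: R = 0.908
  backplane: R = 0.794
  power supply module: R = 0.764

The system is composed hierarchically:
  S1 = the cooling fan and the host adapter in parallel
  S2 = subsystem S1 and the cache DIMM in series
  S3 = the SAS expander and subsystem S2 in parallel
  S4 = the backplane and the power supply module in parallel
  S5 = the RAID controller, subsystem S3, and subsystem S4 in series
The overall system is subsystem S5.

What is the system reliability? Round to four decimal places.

Parallel (cooling fan and host adapter): 1 − (1 − 0.847000)(1 − 0.838000) = 0.975214
Series ([0.975214] and cache DIMM): 0.975214 × 0.908000 = 0.885494
Parallel (SAS expander and [0.885494]): 1 − (1 − 0.720000)(1 − 0.885494) = 0.967938
Parallel (backplane and power supply module): 1 − (1 − 0.794000)(1 − 0.764000) = 0.951384
Series (RAID controller, [0.967938], and [0.951384]): 0.815000 × 0.967938 × 0.951384 = 0.7505

0.7505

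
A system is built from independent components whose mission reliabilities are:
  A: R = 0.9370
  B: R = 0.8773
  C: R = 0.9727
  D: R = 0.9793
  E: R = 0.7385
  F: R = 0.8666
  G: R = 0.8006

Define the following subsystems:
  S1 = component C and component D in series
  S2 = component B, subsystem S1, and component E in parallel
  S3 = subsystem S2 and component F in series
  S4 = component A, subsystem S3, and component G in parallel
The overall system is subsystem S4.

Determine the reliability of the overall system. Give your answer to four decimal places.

Series (C and D): 0.972700 × 0.979300 = 0.952565
Parallel (B, [0.952565], and E): 1 − (1 − 0.877300)(1 − 0.952565)(1 − 0.738500) = 0.998478
Series ([0.998478] and F): 0.998478 × 0.866600 = 0.865281
Parallel (A, [0.865281], and G): 1 − (1 − 0.937000)(1 − 0.865281)(1 − 0.800600) = 0.9983

0.9983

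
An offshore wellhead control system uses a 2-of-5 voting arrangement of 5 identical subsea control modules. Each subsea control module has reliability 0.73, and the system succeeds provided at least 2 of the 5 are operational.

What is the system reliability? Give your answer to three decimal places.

R = Σ_{i=2}^{5} C(5,i) p^i (1−p)^{5−i} with p = 0.73
C(5,2)·0.73^2·0.27^3 = 0.10489
C(5,3)·0.73^3·0.27^2 = 0.28359
C(5,4)·0.73^4·0.27^1 = 0.38338
C(5,5)·0.73^5·0.27^0 = 0.20731
Sum = 0.979

0.979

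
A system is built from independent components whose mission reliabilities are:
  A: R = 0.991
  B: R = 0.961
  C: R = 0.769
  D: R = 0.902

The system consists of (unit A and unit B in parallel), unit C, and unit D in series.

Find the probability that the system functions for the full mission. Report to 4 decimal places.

0.6934

Parallel (A and B): 1 − (1 − 0.991000)(1 − 0.961000) = 0.999649
Series ([0.999649], C, and D): 0.999649 × 0.769000 × 0.902000 = 0.6934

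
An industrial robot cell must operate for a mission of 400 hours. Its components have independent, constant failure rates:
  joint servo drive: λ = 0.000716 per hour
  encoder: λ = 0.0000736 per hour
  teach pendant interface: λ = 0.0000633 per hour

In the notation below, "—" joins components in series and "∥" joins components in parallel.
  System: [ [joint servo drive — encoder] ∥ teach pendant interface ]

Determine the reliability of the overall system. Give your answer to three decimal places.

R(joint servo drive) = exp(−0.000716 × 400) = 0.75096
R(encoder) = exp(−0.0000736 × 400) = 0.97099
R(teach pendant interface) = exp(−0.0000633 × 400) = 0.97500
Series (joint servo drive and encoder): 0.75096 × 0.97099 = 0.72917
Parallel ([0.72917] and teach pendant interface): 1 − (1 − 0.72917)(1 − 0.97500) = 0.993

0.993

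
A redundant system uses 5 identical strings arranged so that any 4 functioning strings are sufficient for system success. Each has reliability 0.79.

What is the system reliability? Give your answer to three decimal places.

0.717

R = Σ_{i=4}^{5} C(5,i) p^i (1−p)^{5−i} with p = 0.79
C(5,4)·0.79^4·0.21^1 = 0.40898
C(5,5)·0.79^5·0.21^0 = 0.30771
Sum = 0.717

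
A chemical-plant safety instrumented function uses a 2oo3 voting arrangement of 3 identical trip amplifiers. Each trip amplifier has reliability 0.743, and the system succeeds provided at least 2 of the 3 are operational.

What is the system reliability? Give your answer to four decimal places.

0.8358

R = Σ_{i=2}^{3} C(3,i) p^i (1−p)^{3−i} with p = 0.743
C(3,2)·0.743^2·0.257^1 = 0.425630
C(3,3)·0.743^3·0.257^0 = 0.410172
Sum = 0.8358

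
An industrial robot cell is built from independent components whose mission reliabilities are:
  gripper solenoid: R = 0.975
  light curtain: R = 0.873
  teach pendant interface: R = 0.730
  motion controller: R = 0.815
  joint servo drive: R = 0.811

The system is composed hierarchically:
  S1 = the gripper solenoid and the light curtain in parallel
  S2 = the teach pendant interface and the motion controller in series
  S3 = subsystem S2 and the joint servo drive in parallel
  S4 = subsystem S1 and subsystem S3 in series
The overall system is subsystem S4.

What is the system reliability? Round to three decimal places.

Parallel (gripper solenoid and light curtain): 1 − (1 − 0.97500)(1 − 0.87300) = 0.99683
Series (teach pendant interface and motion controller): 0.73000 × 0.81500 = 0.59495
Parallel ([0.59495] and joint servo drive): 1 − (1 − 0.59495)(1 − 0.81100) = 0.92345
Series ([0.99683] and [0.92345]): 0.99683 × 0.92345 = 0.921

0.921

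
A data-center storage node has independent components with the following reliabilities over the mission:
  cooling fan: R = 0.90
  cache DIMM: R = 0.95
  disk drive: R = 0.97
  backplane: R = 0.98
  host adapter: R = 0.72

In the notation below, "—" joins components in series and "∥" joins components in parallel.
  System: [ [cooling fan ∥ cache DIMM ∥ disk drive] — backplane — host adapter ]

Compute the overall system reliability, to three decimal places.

Parallel (cooling fan, cache DIMM, and disk drive): 1 − (1 − 0.90000)(1 − 0.95000)(1 − 0.97000) = 0.99985
Series ([0.99985], backplane, and host adapter): 0.99985 × 0.98000 × 0.72000 = 0.705

0.705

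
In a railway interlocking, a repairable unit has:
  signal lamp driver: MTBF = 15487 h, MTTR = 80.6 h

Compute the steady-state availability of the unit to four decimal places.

A(signal lamp driver) = MTBF/(MTBF+MTTR) = 15487/(15487+80.6) = 0.9948

0.9948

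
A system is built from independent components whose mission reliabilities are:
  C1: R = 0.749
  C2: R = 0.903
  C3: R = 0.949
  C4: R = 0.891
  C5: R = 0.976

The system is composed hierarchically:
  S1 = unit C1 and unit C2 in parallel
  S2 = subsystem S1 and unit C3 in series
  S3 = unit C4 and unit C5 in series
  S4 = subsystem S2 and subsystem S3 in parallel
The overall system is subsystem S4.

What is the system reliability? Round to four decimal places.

Parallel (C1 and C2): 1 − (1 − 0.749000)(1 − 0.903000) = 0.975653
Series ([0.975653] and C3): 0.975653 × 0.949000 = 0.925895
Series (C4 and C5): 0.891000 × 0.976000 = 0.869616
Parallel ([0.925895] and [0.869616]): 1 − (1 − 0.925895)(1 − 0.869616) = 0.9903

0.9903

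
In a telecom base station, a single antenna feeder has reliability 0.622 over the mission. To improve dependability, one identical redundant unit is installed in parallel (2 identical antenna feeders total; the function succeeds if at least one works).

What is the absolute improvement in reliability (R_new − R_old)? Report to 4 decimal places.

0.2351

R_before = 0.622
R_after = 1 − (1 − 0.622)^2 = 0.8571
ΔR = 0.8571 − 0.622 = 0.2351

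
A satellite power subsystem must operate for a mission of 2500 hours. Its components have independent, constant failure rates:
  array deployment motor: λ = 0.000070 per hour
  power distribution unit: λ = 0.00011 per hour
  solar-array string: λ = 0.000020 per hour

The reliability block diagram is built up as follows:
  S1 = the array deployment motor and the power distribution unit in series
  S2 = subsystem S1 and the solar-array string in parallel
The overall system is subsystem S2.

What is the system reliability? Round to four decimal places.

R(array deployment motor) = exp(−0.000070 × 2500) = 0.839457
R(power distribution unit) = exp(−0.00011 × 2500) = 0.759572
R(solar-array string) = exp(−0.000020 × 2500) = 0.951229
Series (array deployment motor and power distribution unit): 0.839457 × 0.759572 = 0.637628
Parallel ([0.637628] and solar-array string): 1 − (1 − 0.637628)(1 − 0.951229) = 0.9823

0.9823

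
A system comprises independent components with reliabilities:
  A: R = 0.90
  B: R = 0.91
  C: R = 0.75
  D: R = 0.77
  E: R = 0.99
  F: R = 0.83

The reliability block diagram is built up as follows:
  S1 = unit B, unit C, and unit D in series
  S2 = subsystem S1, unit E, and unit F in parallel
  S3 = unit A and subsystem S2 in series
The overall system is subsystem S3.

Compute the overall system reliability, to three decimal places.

0.899

Series (B, C, and D): 0.91000 × 0.75000 × 0.77000 = 0.52553
Parallel ([0.52553], E, and F): 1 − (1 − 0.52553)(1 − 0.99000)(1 − 0.83000) = 0.99919
Series (A and [0.99919]): 0.90000 × 0.99919 = 0.899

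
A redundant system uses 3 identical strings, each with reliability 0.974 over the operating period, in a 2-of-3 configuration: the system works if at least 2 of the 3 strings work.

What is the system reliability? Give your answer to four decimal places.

R = Σ_{i=2}^{3} C(3,i) p^i (1−p)^{3−i} with p = 0.974
C(3,2)·0.974^2·0.026^1 = 0.073997
C(3,3)·0.974^3·0.026^0 = 0.924010
Sum = 0.9980

0.9980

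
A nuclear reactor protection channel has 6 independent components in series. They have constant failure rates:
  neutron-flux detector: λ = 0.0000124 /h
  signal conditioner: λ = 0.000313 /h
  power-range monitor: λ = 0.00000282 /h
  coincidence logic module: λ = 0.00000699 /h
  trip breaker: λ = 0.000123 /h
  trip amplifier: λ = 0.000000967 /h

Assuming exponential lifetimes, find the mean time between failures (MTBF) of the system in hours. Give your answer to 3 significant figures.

Series of exponential components: λ_sys = Σ λ_i
λ_sys = 0.0000124 + 0.000313 + 0.00000282 + 0.00000699 + 0.000123 + 0.000000967 = 4.5918e-04 /h
MTBF = 1 / λ_sys = 2180 h

2180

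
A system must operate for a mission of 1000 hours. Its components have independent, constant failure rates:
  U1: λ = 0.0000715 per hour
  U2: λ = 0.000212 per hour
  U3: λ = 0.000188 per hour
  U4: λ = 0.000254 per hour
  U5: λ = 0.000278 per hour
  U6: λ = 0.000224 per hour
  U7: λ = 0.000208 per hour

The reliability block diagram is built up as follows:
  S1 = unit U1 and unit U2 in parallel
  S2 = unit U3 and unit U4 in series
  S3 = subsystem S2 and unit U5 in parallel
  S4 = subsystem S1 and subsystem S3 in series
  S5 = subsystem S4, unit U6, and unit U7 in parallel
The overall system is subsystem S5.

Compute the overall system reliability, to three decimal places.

0.996

R(U1) = exp(−0.0000715 × 1000) = 0.93100
R(U2) = exp(−0.000212 × 1000) = 0.80896
R(U3) = exp(−0.000188 × 1000) = 0.82861
R(U4) = exp(−0.000254 × 1000) = 0.77569
R(U5) = exp(−0.000278 × 1000) = 0.75730
R(U6) = exp(−0.000224 × 1000) = 0.79932
R(U7) = exp(−0.000208 × 1000) = 0.81221
Parallel (U1 and U2): 1 − (1 − 0.93100)(1 − 0.80896) = 0.98682
Series (U3 and U4): 0.82861 × 0.77569 = 0.64274
Parallel ([0.64274] and U5): 1 − (1 − 0.64274)(1 − 0.75730) = 0.91329
Series ([0.98682] and [0.91329]): 0.98682 × 0.91329 = 0.90125
Parallel ([0.90125], U6, and U7): 1 − (1 − 0.90125)(1 − 0.79932)(1 − 0.81221) = 0.996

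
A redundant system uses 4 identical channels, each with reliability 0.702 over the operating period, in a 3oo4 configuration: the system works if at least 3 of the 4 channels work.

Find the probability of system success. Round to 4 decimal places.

R = Σ_{i=3}^{4} C(4,i) p^i (1−p)^{4−i} with p = 0.702
C(4,3)·0.702^3·0.298^1 = 0.412371
C(4,4)·0.702^4·0.298^0 = 0.242856
Sum = 0.6552

0.6552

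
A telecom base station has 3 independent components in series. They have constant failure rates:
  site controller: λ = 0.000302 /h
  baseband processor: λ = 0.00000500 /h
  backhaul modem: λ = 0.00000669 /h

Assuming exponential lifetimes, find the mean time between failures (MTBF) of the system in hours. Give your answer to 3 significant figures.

Series of exponential components: λ_sys = Σ λ_i
λ_sys = 0.000302 + 0.00000500 + 0.00000669 = 3.1369e-04 /h
MTBF = 1 / λ_sys = 3190 h

3190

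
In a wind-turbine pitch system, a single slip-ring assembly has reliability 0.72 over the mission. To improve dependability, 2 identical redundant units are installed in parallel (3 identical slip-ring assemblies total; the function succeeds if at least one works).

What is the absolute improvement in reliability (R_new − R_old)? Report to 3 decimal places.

0.258

R_before = 0.72
R_after = 1 − (1 − 0.72)^3 = 0.978
ΔR = 0.978 − 0.72 = 0.258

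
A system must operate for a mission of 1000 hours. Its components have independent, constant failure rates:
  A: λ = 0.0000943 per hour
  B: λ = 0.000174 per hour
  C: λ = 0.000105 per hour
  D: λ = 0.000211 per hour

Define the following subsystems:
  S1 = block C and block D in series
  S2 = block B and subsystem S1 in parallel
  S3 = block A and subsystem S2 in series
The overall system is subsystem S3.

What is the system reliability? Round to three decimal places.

R(A) = exp(−0.0000943 × 1000) = 0.91001
R(B) = exp(−0.000174 × 1000) = 0.84030
R(C) = exp(−0.000105 × 1000) = 0.90032
R(D) = exp(−0.000211 × 1000) = 0.80977
Series (C and D): 0.90032 × 0.80977 = 0.72905
Parallel (B and [0.72905]): 1 − (1 − 0.84030)(1 − 0.72905) = 0.95673
Series (A and [0.95673]): 0.91001 × 0.95673 = 0.871

0.871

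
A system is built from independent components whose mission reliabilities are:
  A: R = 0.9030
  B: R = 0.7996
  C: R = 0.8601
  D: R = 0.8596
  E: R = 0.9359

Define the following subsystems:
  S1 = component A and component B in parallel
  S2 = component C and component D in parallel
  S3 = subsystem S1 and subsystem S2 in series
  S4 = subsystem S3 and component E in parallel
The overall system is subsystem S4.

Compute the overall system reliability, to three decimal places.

Parallel (A and B): 1 − (1 − 0.90300)(1 − 0.79960) = 0.98056
Parallel (C and D): 1 − (1 − 0.86010)(1 − 0.85960) = 0.98036
Series ([0.98056] and [0.98036]): 0.98056 × 0.98036 = 0.96130
Parallel ([0.96130] and E): 1 − (1 − 0.96130)(1 − 0.93590) = 0.998

0.998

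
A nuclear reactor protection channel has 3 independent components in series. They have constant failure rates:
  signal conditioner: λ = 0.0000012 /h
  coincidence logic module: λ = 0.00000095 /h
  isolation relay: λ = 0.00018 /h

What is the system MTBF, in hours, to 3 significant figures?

Series of exponential components: λ_sys = Σ λ_i
λ_sys = 0.0000012 + 0.00000095 + 0.00018 = 1.8215e-04 /h
MTBF = 1 / λ_sys = 5490 h

5490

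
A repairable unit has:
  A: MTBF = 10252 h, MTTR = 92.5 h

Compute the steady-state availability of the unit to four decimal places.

0.9911

A(A) = MTBF/(MTBF+MTTR) = 10252/(10252+92.5) = 0.9911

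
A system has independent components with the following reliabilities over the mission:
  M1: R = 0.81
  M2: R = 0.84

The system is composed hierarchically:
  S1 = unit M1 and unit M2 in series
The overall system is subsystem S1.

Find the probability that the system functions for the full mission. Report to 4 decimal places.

0.6804

Series (M1 and M2): 0.810000 × 0.840000 = 0.6804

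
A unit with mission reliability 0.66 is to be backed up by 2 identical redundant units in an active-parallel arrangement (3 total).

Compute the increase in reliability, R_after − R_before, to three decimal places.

0.301

R_before = 0.66
R_after = 1 − (1 − 0.66)^3 = 0.961
ΔR = 0.961 − 0.66 = 0.301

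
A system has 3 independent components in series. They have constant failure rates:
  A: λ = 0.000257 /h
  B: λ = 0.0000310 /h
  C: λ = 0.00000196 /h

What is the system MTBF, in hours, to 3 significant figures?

3450

Series of exponential components: λ_sys = Σ λ_i
λ_sys = 0.000257 + 0.0000310 + 0.00000196 = 2.8996e-04 /h
MTBF = 1 / λ_sys = 3450 h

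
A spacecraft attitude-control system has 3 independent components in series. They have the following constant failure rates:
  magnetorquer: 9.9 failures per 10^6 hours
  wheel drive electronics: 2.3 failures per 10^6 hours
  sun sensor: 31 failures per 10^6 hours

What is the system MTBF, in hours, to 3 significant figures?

Series of exponential components: λ_sys = Σ λ_i
λ_sys = 0.0000099 + 0.0000023 + 0.000031 = 4.3200e-05 /h
MTBF = 1 / λ_sys = 23100 h

23100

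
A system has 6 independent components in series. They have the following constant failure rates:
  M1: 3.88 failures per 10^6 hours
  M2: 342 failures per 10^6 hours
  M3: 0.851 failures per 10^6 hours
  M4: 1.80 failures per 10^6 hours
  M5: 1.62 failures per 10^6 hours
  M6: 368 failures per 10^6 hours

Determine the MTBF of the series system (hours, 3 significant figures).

1390

Series of exponential components: λ_sys = Σ λ_i
λ_sys = 0.00000388 + 0.000342 + 0.000000851 + 0.00000180 + 0.00000162 + 0.000368 = 7.1815e-04 /h
MTBF = 1 / λ_sys = 1390 h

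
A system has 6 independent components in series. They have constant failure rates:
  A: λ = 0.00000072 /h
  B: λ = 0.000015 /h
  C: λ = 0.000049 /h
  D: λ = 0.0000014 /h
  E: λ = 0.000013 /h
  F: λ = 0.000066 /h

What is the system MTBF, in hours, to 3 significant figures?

6890

Series of exponential components: λ_sys = Σ λ_i
λ_sys = 0.00000072 + 0.000015 + 0.000049 + 0.0000014 + 0.000013 + 0.000066 = 1.4512e-04 /h
MTBF = 1 / λ_sys = 6890 h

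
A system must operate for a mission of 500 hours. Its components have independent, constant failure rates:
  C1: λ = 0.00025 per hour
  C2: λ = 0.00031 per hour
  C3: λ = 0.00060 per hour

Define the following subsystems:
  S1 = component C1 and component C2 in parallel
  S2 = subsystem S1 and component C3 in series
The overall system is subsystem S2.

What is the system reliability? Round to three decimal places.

R(C1) = exp(−0.00025 × 500) = 0.88250
R(C2) = exp(−0.00031 × 500) = 0.85642
R(C3) = exp(−0.00060 × 500) = 0.74082
Parallel (C1 and C2): 1 − (1 − 0.88250)(1 − 0.85642) = 0.98313
Series ([0.98313] and C3): 0.98313 × 0.74082 = 0.728

0.728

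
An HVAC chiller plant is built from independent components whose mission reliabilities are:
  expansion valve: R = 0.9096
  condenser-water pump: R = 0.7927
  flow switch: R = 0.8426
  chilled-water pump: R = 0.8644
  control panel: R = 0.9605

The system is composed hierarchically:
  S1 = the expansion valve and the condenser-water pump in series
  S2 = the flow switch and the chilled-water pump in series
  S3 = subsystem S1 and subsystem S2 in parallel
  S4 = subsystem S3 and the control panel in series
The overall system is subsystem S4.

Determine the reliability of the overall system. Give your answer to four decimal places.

0.8877

Series (expansion valve and condenser-water pump): 0.909600 × 0.792700 = 0.721040
Series (flow switch and chilled-water pump): 0.842600 × 0.864400 = 0.728343
Parallel ([0.721040] and [0.728343]): 1 − (1 − 0.721040)(1 − 0.728343) = 0.924219
Series ([0.924219] and control panel): 0.924219 × 0.960500 = 0.8877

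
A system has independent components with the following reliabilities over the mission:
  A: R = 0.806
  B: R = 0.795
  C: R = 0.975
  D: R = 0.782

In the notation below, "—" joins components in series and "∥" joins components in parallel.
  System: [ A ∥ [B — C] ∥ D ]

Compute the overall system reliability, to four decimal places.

0.9905

Series (B and C): 0.795000 × 0.975000 = 0.775125
Parallel (A, [0.775125], and D): 1 − (1 − 0.806000)(1 − 0.775125)(1 − 0.782000) = 0.9905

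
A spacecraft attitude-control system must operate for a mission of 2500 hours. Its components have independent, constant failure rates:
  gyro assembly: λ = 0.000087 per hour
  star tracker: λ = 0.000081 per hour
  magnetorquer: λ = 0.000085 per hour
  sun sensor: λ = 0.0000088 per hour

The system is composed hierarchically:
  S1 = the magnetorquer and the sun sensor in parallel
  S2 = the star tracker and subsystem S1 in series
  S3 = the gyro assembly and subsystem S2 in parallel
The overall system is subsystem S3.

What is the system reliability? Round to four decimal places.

R(gyro assembly) = exp(−0.000087 × 2500) = 0.804528
R(star tracker) = exp(−0.000081 × 2500) = 0.816686
R(magnetorquer) = exp(−0.000085 × 2500) = 0.808560
R(sun sensor) = exp(−0.0000088 × 2500) = 0.978240
Parallel (magnetorquer and sun sensor): 1 − (1 − 0.808560)(1 − 0.978240) = 0.995834
Series (star tracker and [0.995834]): 0.816686 × 0.995834 = 0.813284
Parallel (gyro assembly and [0.813284]): 1 − (1 − 0.804528)(1 − 0.813284) = 0.9635

0.9635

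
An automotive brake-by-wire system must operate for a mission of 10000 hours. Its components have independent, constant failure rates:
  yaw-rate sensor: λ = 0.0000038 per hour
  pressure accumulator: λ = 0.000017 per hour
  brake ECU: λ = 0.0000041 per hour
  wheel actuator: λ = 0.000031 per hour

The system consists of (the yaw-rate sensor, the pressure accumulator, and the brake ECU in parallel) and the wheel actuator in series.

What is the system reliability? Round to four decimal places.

0.7333

R(yaw-rate sensor) = exp(−0.0000038 × 10000) = 0.962713
R(pressure accumulator) = exp(−0.000017 × 10000) = 0.843665
R(brake ECU) = exp(−0.0000041 × 10000) = 0.959829
R(wheel actuator) = exp(−0.000031 × 10000) = 0.733447
Parallel (yaw-rate sensor, pressure accumulator, and brake ECU): 1 − (1 − 0.962713)(1 − 0.843665)(1 − 0.959829) = 0.999766
Series ([0.999766] and wheel actuator): 0.999766 × 0.733447 = 0.7333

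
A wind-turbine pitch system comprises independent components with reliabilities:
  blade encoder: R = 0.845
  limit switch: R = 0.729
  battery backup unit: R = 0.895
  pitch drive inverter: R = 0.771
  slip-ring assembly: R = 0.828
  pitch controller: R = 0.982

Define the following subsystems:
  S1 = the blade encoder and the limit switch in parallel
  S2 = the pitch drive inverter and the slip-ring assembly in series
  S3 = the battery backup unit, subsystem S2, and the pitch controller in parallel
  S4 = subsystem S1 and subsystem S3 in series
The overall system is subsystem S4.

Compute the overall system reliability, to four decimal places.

0.9573

Parallel (blade encoder and limit switch): 1 − (1 − 0.845000)(1 − 0.729000) = 0.957995
Series (pitch drive inverter and slip-ring assembly): 0.771000 × 0.828000 = 0.638388
Parallel (battery backup unit, [0.638388], and pitch controller): 1 − (1 − 0.895000)(1 − 0.638388)(1 − 0.982000) = 0.999317
Series ([0.957995] and [0.999317]): 0.957995 × 0.999317 = 0.9573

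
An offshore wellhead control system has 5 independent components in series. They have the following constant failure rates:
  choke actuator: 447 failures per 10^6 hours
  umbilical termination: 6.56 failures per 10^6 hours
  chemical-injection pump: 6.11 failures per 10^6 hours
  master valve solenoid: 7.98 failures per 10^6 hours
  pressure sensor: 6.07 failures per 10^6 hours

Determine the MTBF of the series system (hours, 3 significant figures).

2110

Series of exponential components: λ_sys = Σ λ_i
λ_sys = 0.000447 + 0.00000656 + 0.00000611 + 0.00000798 + 0.00000607 = 4.7372e-04 /h
MTBF = 1 / λ_sys = 2110 h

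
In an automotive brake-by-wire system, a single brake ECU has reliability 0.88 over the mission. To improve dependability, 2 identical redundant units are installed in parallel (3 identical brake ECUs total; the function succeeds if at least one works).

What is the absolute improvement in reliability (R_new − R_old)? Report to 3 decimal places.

0.118

R_before = 0.88
R_after = 1 − (1 − 0.88)^3 = 0.998
ΔR = 0.998 − 0.88 = 0.118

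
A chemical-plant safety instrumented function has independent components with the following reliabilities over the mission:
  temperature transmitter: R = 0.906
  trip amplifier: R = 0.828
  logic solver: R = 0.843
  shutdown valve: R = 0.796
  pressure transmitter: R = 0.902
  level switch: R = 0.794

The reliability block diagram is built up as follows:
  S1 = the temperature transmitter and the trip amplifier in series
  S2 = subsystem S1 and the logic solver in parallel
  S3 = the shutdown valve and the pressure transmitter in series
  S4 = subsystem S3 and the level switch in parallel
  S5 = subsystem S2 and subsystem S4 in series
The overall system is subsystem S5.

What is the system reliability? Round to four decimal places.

0.9050

Series (temperature transmitter and trip amplifier): 0.906000 × 0.828000 = 0.750168
Parallel ([0.750168] and logic solver): 1 − (1 − 0.750168)(1 − 0.843000) = 0.960776
Series (shutdown valve and pressure transmitter): 0.796000 × 0.902000 = 0.717992
Parallel ([0.717992] and level switch): 1 − (1 − 0.717992)(1 − 0.794000) = 0.941906
Series ([0.960776] and [0.941906]): 0.960776 × 0.941906 = 0.9050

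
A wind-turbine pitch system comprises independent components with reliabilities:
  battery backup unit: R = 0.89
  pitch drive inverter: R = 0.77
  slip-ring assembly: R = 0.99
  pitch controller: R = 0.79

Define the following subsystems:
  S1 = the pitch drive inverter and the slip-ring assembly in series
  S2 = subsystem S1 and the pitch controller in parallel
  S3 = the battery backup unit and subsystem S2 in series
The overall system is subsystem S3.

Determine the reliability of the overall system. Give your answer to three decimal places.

Series (pitch drive inverter and slip-ring assembly): 0.77000 × 0.99000 = 0.76230
Parallel ([0.76230] and pitch controller): 1 − (1 − 0.76230)(1 − 0.79000) = 0.95008
Series (battery backup unit and [0.95008]): 0.89000 × 0.95008 = 0.846

0.846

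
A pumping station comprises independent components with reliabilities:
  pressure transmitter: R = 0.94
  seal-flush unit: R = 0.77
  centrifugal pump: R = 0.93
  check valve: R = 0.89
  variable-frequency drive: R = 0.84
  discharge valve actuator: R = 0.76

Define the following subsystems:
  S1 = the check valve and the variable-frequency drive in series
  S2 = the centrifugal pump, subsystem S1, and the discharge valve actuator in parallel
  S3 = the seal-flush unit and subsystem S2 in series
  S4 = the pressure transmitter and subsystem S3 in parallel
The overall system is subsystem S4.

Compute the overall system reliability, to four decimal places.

Series (check valve and variable-frequency drive): 0.890000 × 0.840000 = 0.747600
Parallel (centrifugal pump, [0.747600], and discharge valve actuator): 1 − (1 − 0.930000)(1 − 0.747600)(1 − 0.760000) = 0.995760
Series (seal-flush unit and [0.995760]): 0.770000 × 0.995760 = 0.766735
Parallel (pressure transmitter and [0.766735]): 1 − (1 − 0.940000)(1 − 0.766735) = 0.9860

0.9860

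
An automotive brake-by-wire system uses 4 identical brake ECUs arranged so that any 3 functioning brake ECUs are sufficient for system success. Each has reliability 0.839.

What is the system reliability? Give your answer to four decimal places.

0.8758

R = Σ_{i=3}^{4} C(4,i) p^i (1−p)^{4−i} with p = 0.839
C(4,3)·0.839^3·0.161^1 = 0.380340
C(4,4)·0.839^4·0.161^0 = 0.495505
Sum = 0.8758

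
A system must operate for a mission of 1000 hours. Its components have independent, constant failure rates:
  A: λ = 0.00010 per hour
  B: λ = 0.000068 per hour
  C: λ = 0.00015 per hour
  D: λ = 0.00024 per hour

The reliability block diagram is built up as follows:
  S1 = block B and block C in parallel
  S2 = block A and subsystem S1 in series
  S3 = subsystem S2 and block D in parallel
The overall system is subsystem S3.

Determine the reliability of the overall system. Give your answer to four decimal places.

0.9779

R(A) = exp(−0.00010 × 1000) = 0.904837
R(B) = exp(−0.000068 × 1000) = 0.934260
R(C) = exp(−0.00015 × 1000) = 0.860708
R(D) = exp(−0.00024 × 1000) = 0.786628
Parallel (B and C): 1 − (1 − 0.934260)(1 − 0.860708) = 0.990843
Series (A and [0.990843]): 0.904837 × 0.990843 = 0.896551
Parallel ([0.896551] and D): 1 − (1 − 0.896551)(1 − 0.786628) = 0.9779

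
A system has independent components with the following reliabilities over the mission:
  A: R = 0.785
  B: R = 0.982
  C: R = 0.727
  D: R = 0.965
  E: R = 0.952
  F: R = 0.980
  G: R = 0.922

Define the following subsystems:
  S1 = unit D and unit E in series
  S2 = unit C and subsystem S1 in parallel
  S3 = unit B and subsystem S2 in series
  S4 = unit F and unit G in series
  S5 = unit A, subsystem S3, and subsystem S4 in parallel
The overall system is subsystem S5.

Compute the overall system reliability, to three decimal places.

Series (D and E): 0.96500 × 0.95200 = 0.91868
Parallel (C and [0.91868]): 1 − (1 − 0.72700)(1 − 0.91868) = 0.97780
Series (B and [0.97780]): 0.98200 × 0.97780 = 0.96020
Series (F and G): 0.98000 × 0.92200 = 0.90356
Parallel (A, [0.96020], and [0.90356]): 1 − (1 − 0.78500)(1 − 0.96020)(1 − 0.90356) = 0.999

0.999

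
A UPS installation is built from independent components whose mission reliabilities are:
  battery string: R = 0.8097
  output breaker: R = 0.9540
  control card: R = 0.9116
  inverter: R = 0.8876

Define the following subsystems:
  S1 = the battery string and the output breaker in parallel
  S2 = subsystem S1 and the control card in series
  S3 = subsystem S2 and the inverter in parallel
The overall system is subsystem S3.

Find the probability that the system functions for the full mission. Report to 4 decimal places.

Parallel (battery string and output breaker): 1 − (1 − 0.809700)(1 − 0.954000) = 0.991246
Series ([0.991246] and control card): 0.991246 × 0.911600 = 0.903620
Parallel ([0.903620] and inverter): 1 − (1 − 0.903620)(1 − 0.887600) = 0.9892

0.9892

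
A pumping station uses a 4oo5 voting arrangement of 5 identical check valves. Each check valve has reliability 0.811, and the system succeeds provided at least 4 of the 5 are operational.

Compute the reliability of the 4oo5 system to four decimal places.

0.7596

R = Σ_{i=4}^{5} C(5,i) p^i (1−p)^{5−i} with p = 0.811
C(5,4)·0.811^4·0.189^1 = 0.408804
C(5,5)·0.811^5·0.189^0 = 0.350836
Sum = 0.7596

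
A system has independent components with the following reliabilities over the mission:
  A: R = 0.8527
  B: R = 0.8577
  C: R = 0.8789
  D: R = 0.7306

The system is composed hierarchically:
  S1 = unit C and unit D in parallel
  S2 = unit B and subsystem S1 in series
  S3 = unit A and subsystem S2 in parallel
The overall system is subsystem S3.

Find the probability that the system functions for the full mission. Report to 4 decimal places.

0.9749

Parallel (C and D): 1 − (1 − 0.878900)(1 − 0.730600) = 0.967376
Series (B and [0.967376]): 0.857700 × 0.967376 = 0.829718
Parallel (A and [0.829718]): 1 − (1 − 0.852700)(1 − 0.829718) = 0.9749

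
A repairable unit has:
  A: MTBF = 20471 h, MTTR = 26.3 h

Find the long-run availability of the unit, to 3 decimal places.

A(A) = MTBF/(MTBF+MTTR) = 20471/(20471+26.3) = 0.999

0.999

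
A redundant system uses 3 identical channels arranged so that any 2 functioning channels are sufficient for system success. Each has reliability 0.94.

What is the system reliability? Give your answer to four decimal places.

0.9896

R = Σ_{i=2}^{3} C(3,i) p^i (1−p)^{3−i} with p = 0.94
C(3,2)·0.94^2·0.06^1 = 0.159048
C(3,3)·0.94^3·0.06^0 = 0.830584
Sum = 0.9896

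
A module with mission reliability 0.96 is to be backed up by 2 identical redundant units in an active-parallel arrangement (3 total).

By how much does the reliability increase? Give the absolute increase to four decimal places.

R_before = 0.96
R_after = 1 − (1 − 0.96)^3 = 0.9999
ΔR = 0.9999 − 0.96 = 0.0399

0.0399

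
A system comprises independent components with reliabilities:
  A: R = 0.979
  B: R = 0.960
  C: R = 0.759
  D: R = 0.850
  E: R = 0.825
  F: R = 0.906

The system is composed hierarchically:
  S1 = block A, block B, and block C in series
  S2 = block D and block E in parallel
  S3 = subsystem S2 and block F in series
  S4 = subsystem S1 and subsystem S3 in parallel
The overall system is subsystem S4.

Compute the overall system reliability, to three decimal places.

0.966

Series (A, B, and C): 0.97900 × 0.96000 × 0.75900 = 0.71334
Parallel (D and E): 1 − (1 − 0.85000)(1 − 0.82500) = 0.97375
Series ([0.97375] and F): 0.97375 × 0.90600 = 0.88222
Parallel ([0.71334] and [0.88222]): 1 − (1 − 0.71334)(1 − 0.88222) = 0.966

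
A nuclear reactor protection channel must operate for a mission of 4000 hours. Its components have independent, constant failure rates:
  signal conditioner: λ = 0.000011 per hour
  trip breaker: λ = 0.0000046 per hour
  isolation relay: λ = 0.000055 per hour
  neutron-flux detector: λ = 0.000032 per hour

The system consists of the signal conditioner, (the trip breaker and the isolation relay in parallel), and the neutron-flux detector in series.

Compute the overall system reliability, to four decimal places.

R(signal conditioner) = exp(−0.000011 × 4000) = 0.956954
R(trip breaker) = exp(−0.0000046 × 4000) = 0.981768
R(isolation relay) = exp(−0.000055 × 4000) = 0.802519
R(neutron-flux detector) = exp(−0.000032 × 4000) = 0.879853
Parallel (trip breaker and isolation relay): 1 − (1 − 0.981768)(1 − 0.802519) = 0.996400
Series (signal conditioner, [0.996400], and neutron-flux detector): 0.956954 × 0.996400 × 0.879853 = 0.8389

0.8389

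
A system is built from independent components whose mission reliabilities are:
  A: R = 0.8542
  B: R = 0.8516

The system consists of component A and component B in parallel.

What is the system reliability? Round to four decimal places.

Parallel (A and B): 1 − (1 − 0.854200)(1 − 0.851600) = 0.9784

0.9784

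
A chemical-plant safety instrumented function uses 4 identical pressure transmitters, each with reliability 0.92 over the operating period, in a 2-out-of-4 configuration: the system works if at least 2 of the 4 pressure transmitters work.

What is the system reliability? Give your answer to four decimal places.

0.9981

R = Σ_{i=2}^{4} C(4,i) p^i (1−p)^{4−i} with p = 0.92
C(4,2)·0.92^2·0.08^2 = 0.032502
C(4,3)·0.92^3·0.08^1 = 0.249180
C(4,4)·0.92^4·0.08^0 = 0.716393
Sum = 0.9981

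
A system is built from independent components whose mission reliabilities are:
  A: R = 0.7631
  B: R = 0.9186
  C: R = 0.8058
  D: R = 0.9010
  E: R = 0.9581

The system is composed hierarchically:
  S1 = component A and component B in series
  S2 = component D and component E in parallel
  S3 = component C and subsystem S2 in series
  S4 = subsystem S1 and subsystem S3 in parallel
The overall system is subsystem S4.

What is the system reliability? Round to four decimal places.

0.9409

Series (A and B): 0.763100 × 0.918600 = 0.700984
Parallel (D and E): 1 − (1 − 0.901000)(1 − 0.958100) = 0.995852
Series (C and [0.995852]): 0.805800 × 0.995852 = 0.802458
Parallel ([0.700984] and [0.802458]): 1 − (1 − 0.700984)(1 − 0.802458) = 0.9409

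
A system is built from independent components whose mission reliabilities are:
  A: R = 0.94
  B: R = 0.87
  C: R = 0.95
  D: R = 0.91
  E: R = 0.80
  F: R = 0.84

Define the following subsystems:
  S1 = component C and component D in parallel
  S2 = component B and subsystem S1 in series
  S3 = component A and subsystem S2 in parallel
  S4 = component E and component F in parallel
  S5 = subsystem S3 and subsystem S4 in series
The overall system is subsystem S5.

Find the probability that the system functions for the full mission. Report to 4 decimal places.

Parallel (C and D): 1 − (1 − 0.950000)(1 − 0.910000) = 0.995500
Series (B and [0.995500]): 0.870000 × 0.995500 = 0.866085
Parallel (A and [0.866085]): 1 − (1 − 0.940000)(1 − 0.866085) = 0.991965
Parallel (E and F): 1 − (1 − 0.800000)(1 − 0.840000) = 0.968000
Series ([0.991965] and [0.968000]): 0.991965 × 0.968000 = 0.9602

0.9602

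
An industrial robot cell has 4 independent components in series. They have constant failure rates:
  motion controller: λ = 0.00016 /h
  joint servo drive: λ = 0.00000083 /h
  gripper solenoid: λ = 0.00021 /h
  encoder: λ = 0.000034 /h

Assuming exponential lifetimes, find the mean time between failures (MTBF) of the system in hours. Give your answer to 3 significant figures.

2470

Series of exponential components: λ_sys = Σ λ_i
λ_sys = 0.00016 + 0.00000083 + 0.00021 + 0.000034 = 4.0483e-04 /h
MTBF = 1 / λ_sys = 2470 h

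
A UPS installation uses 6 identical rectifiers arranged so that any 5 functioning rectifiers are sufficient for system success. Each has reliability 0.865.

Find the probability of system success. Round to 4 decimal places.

R = Σ_{i=5}^{6} C(6,i) p^i (1−p)^{6−i} with p = 0.865
C(6,5)·0.865^5·0.135^1 = 0.392252
C(6,6)·0.865^6·0.135^0 = 0.418887
Sum = 0.8111

0.8111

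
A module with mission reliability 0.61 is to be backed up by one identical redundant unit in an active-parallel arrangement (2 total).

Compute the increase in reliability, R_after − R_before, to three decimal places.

R_before = 0.61
R_after = 1 − (1 − 0.61)^2 = 0.848
ΔR = 0.848 − 0.61 = 0.238

0.238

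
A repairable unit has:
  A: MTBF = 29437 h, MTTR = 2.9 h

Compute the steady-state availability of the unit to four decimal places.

0.9999

A(A) = MTBF/(MTBF+MTTR) = 29437/(29437+2.9) = 0.9999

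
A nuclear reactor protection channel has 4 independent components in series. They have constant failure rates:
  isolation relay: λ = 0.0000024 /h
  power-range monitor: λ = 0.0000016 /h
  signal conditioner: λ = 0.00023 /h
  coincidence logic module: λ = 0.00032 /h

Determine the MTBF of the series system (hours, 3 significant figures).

1810

Series of exponential components: λ_sys = Σ λ_i
λ_sys = 0.0000024 + 0.0000016 + 0.00023 + 0.00032 = 5.5400e-04 /h
MTBF = 1 / λ_sys = 1810 h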